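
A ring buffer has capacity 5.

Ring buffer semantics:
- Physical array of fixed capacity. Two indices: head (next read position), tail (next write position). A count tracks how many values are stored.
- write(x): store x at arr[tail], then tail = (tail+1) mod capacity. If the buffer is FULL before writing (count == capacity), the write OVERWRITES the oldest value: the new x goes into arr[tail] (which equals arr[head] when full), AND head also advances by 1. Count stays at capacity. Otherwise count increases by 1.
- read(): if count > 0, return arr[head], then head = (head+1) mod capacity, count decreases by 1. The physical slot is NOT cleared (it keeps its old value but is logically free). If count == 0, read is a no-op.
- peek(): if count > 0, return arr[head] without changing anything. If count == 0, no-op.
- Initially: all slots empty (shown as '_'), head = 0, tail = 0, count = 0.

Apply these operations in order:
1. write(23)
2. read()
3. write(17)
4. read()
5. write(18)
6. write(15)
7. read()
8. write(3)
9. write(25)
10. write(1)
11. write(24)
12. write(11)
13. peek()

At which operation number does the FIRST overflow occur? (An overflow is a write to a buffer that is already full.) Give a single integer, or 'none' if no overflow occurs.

Answer: 12

Derivation:
After op 1 (write(23)): arr=[23 _ _ _ _] head=0 tail=1 count=1
After op 2 (read()): arr=[23 _ _ _ _] head=1 tail=1 count=0
After op 3 (write(17)): arr=[23 17 _ _ _] head=1 tail=2 count=1
After op 4 (read()): arr=[23 17 _ _ _] head=2 tail=2 count=0
After op 5 (write(18)): arr=[23 17 18 _ _] head=2 tail=3 count=1
After op 6 (write(15)): arr=[23 17 18 15 _] head=2 tail=4 count=2
After op 7 (read()): arr=[23 17 18 15 _] head=3 tail=4 count=1
After op 8 (write(3)): arr=[23 17 18 15 3] head=3 tail=0 count=2
After op 9 (write(25)): arr=[25 17 18 15 3] head=3 tail=1 count=3
After op 10 (write(1)): arr=[25 1 18 15 3] head=3 tail=2 count=4
After op 11 (write(24)): arr=[25 1 24 15 3] head=3 tail=3 count=5
After op 12 (write(11)): arr=[25 1 24 11 3] head=4 tail=4 count=5
After op 13 (peek()): arr=[25 1 24 11 3] head=4 tail=4 count=5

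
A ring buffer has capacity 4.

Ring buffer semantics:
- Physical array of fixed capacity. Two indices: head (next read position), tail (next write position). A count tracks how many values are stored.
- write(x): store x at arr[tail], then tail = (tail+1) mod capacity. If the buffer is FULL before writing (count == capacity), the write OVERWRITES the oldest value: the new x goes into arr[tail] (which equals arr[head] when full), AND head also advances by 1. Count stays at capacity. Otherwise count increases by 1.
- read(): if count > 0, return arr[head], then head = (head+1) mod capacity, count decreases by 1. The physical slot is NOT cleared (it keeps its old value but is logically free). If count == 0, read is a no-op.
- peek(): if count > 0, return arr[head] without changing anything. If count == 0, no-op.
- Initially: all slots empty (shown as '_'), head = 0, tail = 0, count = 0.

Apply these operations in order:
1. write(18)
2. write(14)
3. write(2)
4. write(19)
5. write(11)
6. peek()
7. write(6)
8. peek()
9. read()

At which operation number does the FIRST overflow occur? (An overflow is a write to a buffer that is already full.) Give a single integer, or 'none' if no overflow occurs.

After op 1 (write(18)): arr=[18 _ _ _] head=0 tail=1 count=1
After op 2 (write(14)): arr=[18 14 _ _] head=0 tail=2 count=2
After op 3 (write(2)): arr=[18 14 2 _] head=0 tail=3 count=3
After op 4 (write(19)): arr=[18 14 2 19] head=0 tail=0 count=4
After op 5 (write(11)): arr=[11 14 2 19] head=1 tail=1 count=4
After op 6 (peek()): arr=[11 14 2 19] head=1 tail=1 count=4
After op 7 (write(6)): arr=[11 6 2 19] head=2 tail=2 count=4
After op 8 (peek()): arr=[11 6 2 19] head=2 tail=2 count=4
After op 9 (read()): arr=[11 6 2 19] head=3 tail=2 count=3

Answer: 5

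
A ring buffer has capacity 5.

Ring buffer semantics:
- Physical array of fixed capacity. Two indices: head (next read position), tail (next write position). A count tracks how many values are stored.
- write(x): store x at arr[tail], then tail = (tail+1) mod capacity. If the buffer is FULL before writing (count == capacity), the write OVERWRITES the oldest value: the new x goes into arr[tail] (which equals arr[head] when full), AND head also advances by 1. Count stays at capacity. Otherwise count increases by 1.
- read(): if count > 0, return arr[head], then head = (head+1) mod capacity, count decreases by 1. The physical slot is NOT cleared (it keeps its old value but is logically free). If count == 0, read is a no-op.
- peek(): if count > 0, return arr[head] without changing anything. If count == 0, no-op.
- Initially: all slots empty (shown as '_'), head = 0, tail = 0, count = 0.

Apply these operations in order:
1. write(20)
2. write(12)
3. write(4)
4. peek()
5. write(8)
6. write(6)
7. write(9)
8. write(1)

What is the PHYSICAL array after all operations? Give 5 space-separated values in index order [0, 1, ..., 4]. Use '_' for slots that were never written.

After op 1 (write(20)): arr=[20 _ _ _ _] head=0 tail=1 count=1
After op 2 (write(12)): arr=[20 12 _ _ _] head=0 tail=2 count=2
After op 3 (write(4)): arr=[20 12 4 _ _] head=0 tail=3 count=3
After op 4 (peek()): arr=[20 12 4 _ _] head=0 tail=3 count=3
After op 5 (write(8)): arr=[20 12 4 8 _] head=0 tail=4 count=4
After op 6 (write(6)): arr=[20 12 4 8 6] head=0 tail=0 count=5
After op 7 (write(9)): arr=[9 12 4 8 6] head=1 tail=1 count=5
After op 8 (write(1)): arr=[9 1 4 8 6] head=2 tail=2 count=5

Answer: 9 1 4 8 6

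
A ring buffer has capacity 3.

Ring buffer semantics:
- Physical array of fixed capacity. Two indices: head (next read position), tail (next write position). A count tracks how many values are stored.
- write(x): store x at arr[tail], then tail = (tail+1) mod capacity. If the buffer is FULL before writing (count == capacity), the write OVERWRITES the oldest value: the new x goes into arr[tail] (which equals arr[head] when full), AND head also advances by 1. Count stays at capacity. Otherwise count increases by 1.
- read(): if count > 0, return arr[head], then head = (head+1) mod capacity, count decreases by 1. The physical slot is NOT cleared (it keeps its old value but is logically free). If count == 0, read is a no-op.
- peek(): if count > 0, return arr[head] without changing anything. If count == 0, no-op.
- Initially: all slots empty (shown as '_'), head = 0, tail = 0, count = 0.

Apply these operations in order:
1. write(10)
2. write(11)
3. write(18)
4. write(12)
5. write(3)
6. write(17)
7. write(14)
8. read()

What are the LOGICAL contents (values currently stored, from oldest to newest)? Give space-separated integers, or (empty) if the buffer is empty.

After op 1 (write(10)): arr=[10 _ _] head=0 tail=1 count=1
After op 2 (write(11)): arr=[10 11 _] head=0 tail=2 count=2
After op 3 (write(18)): arr=[10 11 18] head=0 tail=0 count=3
After op 4 (write(12)): arr=[12 11 18] head=1 tail=1 count=3
After op 5 (write(3)): arr=[12 3 18] head=2 tail=2 count=3
After op 6 (write(17)): arr=[12 3 17] head=0 tail=0 count=3
After op 7 (write(14)): arr=[14 3 17] head=1 tail=1 count=3
After op 8 (read()): arr=[14 3 17] head=2 tail=1 count=2

Answer: 17 14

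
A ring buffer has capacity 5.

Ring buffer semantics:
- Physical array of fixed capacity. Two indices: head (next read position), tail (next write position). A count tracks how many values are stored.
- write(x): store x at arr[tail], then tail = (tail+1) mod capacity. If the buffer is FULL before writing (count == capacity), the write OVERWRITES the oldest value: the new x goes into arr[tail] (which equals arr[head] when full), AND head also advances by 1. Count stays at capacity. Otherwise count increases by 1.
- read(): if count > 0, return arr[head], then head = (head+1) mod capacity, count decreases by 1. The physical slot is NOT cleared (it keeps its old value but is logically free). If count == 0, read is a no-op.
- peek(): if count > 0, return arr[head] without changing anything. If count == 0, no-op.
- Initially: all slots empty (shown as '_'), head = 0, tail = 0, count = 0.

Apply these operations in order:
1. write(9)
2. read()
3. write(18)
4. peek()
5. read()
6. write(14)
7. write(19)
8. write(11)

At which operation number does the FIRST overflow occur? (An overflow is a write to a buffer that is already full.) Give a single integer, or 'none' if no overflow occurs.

After op 1 (write(9)): arr=[9 _ _ _ _] head=0 tail=1 count=1
After op 2 (read()): arr=[9 _ _ _ _] head=1 tail=1 count=0
After op 3 (write(18)): arr=[9 18 _ _ _] head=1 tail=2 count=1
After op 4 (peek()): arr=[9 18 _ _ _] head=1 tail=2 count=1
After op 5 (read()): arr=[9 18 _ _ _] head=2 tail=2 count=0
After op 6 (write(14)): arr=[9 18 14 _ _] head=2 tail=3 count=1
After op 7 (write(19)): arr=[9 18 14 19 _] head=2 tail=4 count=2
After op 8 (write(11)): arr=[9 18 14 19 11] head=2 tail=0 count=3

Answer: none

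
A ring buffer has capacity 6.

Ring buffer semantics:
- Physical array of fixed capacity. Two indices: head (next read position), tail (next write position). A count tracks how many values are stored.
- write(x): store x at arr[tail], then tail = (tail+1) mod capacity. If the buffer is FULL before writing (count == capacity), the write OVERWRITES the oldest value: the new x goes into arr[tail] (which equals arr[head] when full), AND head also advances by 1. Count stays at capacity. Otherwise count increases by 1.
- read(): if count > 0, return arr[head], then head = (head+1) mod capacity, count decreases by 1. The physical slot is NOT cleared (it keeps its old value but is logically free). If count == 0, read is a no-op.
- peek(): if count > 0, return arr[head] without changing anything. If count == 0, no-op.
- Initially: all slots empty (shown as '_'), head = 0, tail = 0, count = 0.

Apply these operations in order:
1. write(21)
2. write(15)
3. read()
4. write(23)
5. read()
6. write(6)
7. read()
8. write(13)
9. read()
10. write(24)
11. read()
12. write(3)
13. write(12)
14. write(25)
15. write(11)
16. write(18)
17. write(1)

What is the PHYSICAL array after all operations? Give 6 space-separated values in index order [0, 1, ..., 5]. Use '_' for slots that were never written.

Answer: 3 12 25 11 18 1

Derivation:
After op 1 (write(21)): arr=[21 _ _ _ _ _] head=0 tail=1 count=1
After op 2 (write(15)): arr=[21 15 _ _ _ _] head=0 tail=2 count=2
After op 3 (read()): arr=[21 15 _ _ _ _] head=1 tail=2 count=1
After op 4 (write(23)): arr=[21 15 23 _ _ _] head=1 tail=3 count=2
After op 5 (read()): arr=[21 15 23 _ _ _] head=2 tail=3 count=1
After op 6 (write(6)): arr=[21 15 23 6 _ _] head=2 tail=4 count=2
After op 7 (read()): arr=[21 15 23 6 _ _] head=3 tail=4 count=1
After op 8 (write(13)): arr=[21 15 23 6 13 _] head=3 tail=5 count=2
After op 9 (read()): arr=[21 15 23 6 13 _] head=4 tail=5 count=1
After op 10 (write(24)): arr=[21 15 23 6 13 24] head=4 tail=0 count=2
After op 11 (read()): arr=[21 15 23 6 13 24] head=5 tail=0 count=1
After op 12 (write(3)): arr=[3 15 23 6 13 24] head=5 tail=1 count=2
After op 13 (write(12)): arr=[3 12 23 6 13 24] head=5 tail=2 count=3
After op 14 (write(25)): arr=[3 12 25 6 13 24] head=5 tail=3 count=4
After op 15 (write(11)): arr=[3 12 25 11 13 24] head=5 tail=4 count=5
After op 16 (write(18)): arr=[3 12 25 11 18 24] head=5 tail=5 count=6
After op 17 (write(1)): arr=[3 12 25 11 18 1] head=0 tail=0 count=6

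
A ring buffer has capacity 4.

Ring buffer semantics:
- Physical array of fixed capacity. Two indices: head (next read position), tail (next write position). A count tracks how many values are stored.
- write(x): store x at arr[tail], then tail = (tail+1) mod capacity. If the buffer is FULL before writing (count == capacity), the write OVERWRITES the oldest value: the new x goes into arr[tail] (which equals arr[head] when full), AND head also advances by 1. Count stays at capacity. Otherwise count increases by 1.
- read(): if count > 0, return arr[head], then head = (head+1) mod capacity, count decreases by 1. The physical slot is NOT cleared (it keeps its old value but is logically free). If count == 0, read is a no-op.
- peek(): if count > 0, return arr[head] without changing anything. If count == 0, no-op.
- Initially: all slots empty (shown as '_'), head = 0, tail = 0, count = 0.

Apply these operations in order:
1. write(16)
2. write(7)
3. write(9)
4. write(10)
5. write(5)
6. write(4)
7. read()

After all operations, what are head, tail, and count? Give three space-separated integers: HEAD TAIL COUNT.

Answer: 3 2 3

Derivation:
After op 1 (write(16)): arr=[16 _ _ _] head=0 tail=1 count=1
After op 2 (write(7)): arr=[16 7 _ _] head=0 tail=2 count=2
After op 3 (write(9)): arr=[16 7 9 _] head=0 tail=3 count=3
After op 4 (write(10)): arr=[16 7 9 10] head=0 tail=0 count=4
After op 5 (write(5)): arr=[5 7 9 10] head=1 tail=1 count=4
After op 6 (write(4)): arr=[5 4 9 10] head=2 tail=2 count=4
After op 7 (read()): arr=[5 4 9 10] head=3 tail=2 count=3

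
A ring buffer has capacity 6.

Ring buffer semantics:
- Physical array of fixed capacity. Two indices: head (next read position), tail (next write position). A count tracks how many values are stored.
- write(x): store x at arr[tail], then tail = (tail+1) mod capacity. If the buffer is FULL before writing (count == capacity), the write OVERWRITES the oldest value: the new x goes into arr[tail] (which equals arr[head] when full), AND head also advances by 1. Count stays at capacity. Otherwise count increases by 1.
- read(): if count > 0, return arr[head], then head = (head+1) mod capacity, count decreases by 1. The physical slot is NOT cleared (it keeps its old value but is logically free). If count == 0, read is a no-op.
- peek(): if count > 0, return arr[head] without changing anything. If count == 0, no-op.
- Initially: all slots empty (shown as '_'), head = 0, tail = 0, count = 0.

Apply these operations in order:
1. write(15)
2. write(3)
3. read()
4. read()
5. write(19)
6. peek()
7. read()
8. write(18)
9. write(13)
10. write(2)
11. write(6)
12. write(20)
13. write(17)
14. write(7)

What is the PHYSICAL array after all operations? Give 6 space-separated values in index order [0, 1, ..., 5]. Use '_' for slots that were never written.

After op 1 (write(15)): arr=[15 _ _ _ _ _] head=0 tail=1 count=1
After op 2 (write(3)): arr=[15 3 _ _ _ _] head=0 tail=2 count=2
After op 3 (read()): arr=[15 3 _ _ _ _] head=1 tail=2 count=1
After op 4 (read()): arr=[15 3 _ _ _ _] head=2 tail=2 count=0
After op 5 (write(19)): arr=[15 3 19 _ _ _] head=2 tail=3 count=1
After op 6 (peek()): arr=[15 3 19 _ _ _] head=2 tail=3 count=1
After op 7 (read()): arr=[15 3 19 _ _ _] head=3 tail=3 count=0
After op 8 (write(18)): arr=[15 3 19 18 _ _] head=3 tail=4 count=1
After op 9 (write(13)): arr=[15 3 19 18 13 _] head=3 tail=5 count=2
After op 10 (write(2)): arr=[15 3 19 18 13 2] head=3 tail=0 count=3
After op 11 (write(6)): arr=[6 3 19 18 13 2] head=3 tail=1 count=4
After op 12 (write(20)): arr=[6 20 19 18 13 2] head=3 tail=2 count=5
After op 13 (write(17)): arr=[6 20 17 18 13 2] head=3 tail=3 count=6
After op 14 (write(7)): arr=[6 20 17 7 13 2] head=4 tail=4 count=6

Answer: 6 20 17 7 13 2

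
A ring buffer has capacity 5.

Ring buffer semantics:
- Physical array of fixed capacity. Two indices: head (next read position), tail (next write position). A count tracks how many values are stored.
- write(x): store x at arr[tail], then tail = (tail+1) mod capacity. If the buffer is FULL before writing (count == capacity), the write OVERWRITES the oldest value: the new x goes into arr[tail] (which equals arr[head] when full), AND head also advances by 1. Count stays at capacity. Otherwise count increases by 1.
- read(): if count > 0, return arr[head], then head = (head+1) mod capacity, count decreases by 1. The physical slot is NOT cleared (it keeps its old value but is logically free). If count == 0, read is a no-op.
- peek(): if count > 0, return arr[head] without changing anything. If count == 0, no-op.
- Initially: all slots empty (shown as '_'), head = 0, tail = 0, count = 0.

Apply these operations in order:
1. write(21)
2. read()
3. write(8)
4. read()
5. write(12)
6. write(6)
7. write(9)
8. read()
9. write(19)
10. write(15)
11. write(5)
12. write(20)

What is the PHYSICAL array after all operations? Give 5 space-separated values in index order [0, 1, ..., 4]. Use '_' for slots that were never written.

After op 1 (write(21)): arr=[21 _ _ _ _] head=0 tail=1 count=1
After op 2 (read()): arr=[21 _ _ _ _] head=1 tail=1 count=0
After op 3 (write(8)): arr=[21 8 _ _ _] head=1 tail=2 count=1
After op 4 (read()): arr=[21 8 _ _ _] head=2 tail=2 count=0
After op 5 (write(12)): arr=[21 8 12 _ _] head=2 tail=3 count=1
After op 6 (write(6)): arr=[21 8 12 6 _] head=2 tail=4 count=2
After op 7 (write(9)): arr=[21 8 12 6 9] head=2 tail=0 count=3
After op 8 (read()): arr=[21 8 12 6 9] head=3 tail=0 count=2
After op 9 (write(19)): arr=[19 8 12 6 9] head=3 tail=1 count=3
After op 10 (write(15)): arr=[19 15 12 6 9] head=3 tail=2 count=4
After op 11 (write(5)): arr=[19 15 5 6 9] head=3 tail=3 count=5
After op 12 (write(20)): arr=[19 15 5 20 9] head=4 tail=4 count=5

Answer: 19 15 5 20 9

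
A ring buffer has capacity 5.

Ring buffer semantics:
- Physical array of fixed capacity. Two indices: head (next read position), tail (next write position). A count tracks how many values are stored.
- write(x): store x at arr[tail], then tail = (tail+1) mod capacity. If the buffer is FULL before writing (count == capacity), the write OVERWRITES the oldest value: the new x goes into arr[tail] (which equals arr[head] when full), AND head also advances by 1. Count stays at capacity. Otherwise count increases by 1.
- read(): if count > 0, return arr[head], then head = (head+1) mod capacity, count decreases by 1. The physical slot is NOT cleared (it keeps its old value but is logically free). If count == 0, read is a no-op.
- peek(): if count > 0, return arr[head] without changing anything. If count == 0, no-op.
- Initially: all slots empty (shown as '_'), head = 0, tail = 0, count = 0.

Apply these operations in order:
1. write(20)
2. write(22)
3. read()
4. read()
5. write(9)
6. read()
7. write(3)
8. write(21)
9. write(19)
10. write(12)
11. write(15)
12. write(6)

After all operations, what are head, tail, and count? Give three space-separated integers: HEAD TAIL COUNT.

After op 1 (write(20)): arr=[20 _ _ _ _] head=0 tail=1 count=1
After op 2 (write(22)): arr=[20 22 _ _ _] head=0 tail=2 count=2
After op 3 (read()): arr=[20 22 _ _ _] head=1 tail=2 count=1
After op 4 (read()): arr=[20 22 _ _ _] head=2 tail=2 count=0
After op 5 (write(9)): arr=[20 22 9 _ _] head=2 tail=3 count=1
After op 6 (read()): arr=[20 22 9 _ _] head=3 tail=3 count=0
After op 7 (write(3)): arr=[20 22 9 3 _] head=3 tail=4 count=1
After op 8 (write(21)): arr=[20 22 9 3 21] head=3 tail=0 count=2
After op 9 (write(19)): arr=[19 22 9 3 21] head=3 tail=1 count=3
After op 10 (write(12)): arr=[19 12 9 3 21] head=3 tail=2 count=4
After op 11 (write(15)): arr=[19 12 15 3 21] head=3 tail=3 count=5
After op 12 (write(6)): arr=[19 12 15 6 21] head=4 tail=4 count=5

Answer: 4 4 5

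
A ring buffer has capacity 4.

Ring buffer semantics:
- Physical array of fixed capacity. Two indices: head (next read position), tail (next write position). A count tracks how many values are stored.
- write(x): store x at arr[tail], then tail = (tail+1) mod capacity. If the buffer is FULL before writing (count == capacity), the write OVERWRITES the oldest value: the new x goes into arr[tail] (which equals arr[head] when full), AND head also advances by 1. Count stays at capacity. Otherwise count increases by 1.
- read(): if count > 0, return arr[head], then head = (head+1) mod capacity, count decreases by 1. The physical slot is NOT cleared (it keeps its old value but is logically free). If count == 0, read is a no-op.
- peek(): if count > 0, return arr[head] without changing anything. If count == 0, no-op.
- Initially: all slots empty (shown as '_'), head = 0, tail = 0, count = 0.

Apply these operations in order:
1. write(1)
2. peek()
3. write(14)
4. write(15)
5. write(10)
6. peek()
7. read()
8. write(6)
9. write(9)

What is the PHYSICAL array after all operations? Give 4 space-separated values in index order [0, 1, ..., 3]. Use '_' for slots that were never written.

After op 1 (write(1)): arr=[1 _ _ _] head=0 tail=1 count=1
After op 2 (peek()): arr=[1 _ _ _] head=0 tail=1 count=1
After op 3 (write(14)): arr=[1 14 _ _] head=0 tail=2 count=2
After op 4 (write(15)): arr=[1 14 15 _] head=0 tail=3 count=3
After op 5 (write(10)): arr=[1 14 15 10] head=0 tail=0 count=4
After op 6 (peek()): arr=[1 14 15 10] head=0 tail=0 count=4
After op 7 (read()): arr=[1 14 15 10] head=1 tail=0 count=3
After op 8 (write(6)): arr=[6 14 15 10] head=1 tail=1 count=4
After op 9 (write(9)): arr=[6 9 15 10] head=2 tail=2 count=4

Answer: 6 9 15 10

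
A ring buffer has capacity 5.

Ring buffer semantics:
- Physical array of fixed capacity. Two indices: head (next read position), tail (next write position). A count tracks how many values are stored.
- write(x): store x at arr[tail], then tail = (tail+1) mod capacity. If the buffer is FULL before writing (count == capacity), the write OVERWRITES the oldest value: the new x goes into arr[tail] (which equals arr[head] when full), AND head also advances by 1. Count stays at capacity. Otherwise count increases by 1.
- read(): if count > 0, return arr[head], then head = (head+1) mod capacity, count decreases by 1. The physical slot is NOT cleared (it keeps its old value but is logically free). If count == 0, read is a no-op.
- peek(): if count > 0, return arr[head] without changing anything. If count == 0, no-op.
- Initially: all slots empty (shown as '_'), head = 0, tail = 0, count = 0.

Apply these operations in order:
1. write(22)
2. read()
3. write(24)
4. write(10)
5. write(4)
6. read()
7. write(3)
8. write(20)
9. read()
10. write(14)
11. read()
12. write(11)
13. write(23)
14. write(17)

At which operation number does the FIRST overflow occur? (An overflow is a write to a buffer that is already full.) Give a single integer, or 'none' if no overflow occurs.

Answer: 14

Derivation:
After op 1 (write(22)): arr=[22 _ _ _ _] head=0 tail=1 count=1
After op 2 (read()): arr=[22 _ _ _ _] head=1 tail=1 count=0
After op 3 (write(24)): arr=[22 24 _ _ _] head=1 tail=2 count=1
After op 4 (write(10)): arr=[22 24 10 _ _] head=1 tail=3 count=2
After op 5 (write(4)): arr=[22 24 10 4 _] head=1 tail=4 count=3
After op 6 (read()): arr=[22 24 10 4 _] head=2 tail=4 count=2
After op 7 (write(3)): arr=[22 24 10 4 3] head=2 tail=0 count=3
After op 8 (write(20)): arr=[20 24 10 4 3] head=2 tail=1 count=4
After op 9 (read()): arr=[20 24 10 4 3] head=3 tail=1 count=3
After op 10 (write(14)): arr=[20 14 10 4 3] head=3 tail=2 count=4
After op 11 (read()): arr=[20 14 10 4 3] head=4 tail=2 count=3
After op 12 (write(11)): arr=[20 14 11 4 3] head=4 tail=3 count=4
After op 13 (write(23)): arr=[20 14 11 23 3] head=4 tail=4 count=5
After op 14 (write(17)): arr=[20 14 11 23 17] head=0 tail=0 count=5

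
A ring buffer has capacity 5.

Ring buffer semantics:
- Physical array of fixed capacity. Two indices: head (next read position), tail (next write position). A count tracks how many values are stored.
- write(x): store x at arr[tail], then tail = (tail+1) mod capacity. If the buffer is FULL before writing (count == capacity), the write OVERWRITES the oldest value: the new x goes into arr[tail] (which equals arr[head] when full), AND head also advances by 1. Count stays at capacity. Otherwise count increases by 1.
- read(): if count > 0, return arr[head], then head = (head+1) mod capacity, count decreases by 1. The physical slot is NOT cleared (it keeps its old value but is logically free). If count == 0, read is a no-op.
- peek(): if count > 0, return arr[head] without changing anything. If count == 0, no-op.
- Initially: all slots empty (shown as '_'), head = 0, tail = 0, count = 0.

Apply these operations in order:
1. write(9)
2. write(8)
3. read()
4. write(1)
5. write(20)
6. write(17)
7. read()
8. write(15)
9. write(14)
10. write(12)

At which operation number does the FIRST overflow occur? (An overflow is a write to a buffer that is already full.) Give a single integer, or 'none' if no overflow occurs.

After op 1 (write(9)): arr=[9 _ _ _ _] head=0 tail=1 count=1
After op 2 (write(8)): arr=[9 8 _ _ _] head=0 tail=2 count=2
After op 3 (read()): arr=[9 8 _ _ _] head=1 tail=2 count=1
After op 4 (write(1)): arr=[9 8 1 _ _] head=1 tail=3 count=2
After op 5 (write(20)): arr=[9 8 1 20 _] head=1 tail=4 count=3
After op 6 (write(17)): arr=[9 8 1 20 17] head=1 tail=0 count=4
After op 7 (read()): arr=[9 8 1 20 17] head=2 tail=0 count=3
After op 8 (write(15)): arr=[15 8 1 20 17] head=2 tail=1 count=4
After op 9 (write(14)): arr=[15 14 1 20 17] head=2 tail=2 count=5
After op 10 (write(12)): arr=[15 14 12 20 17] head=3 tail=3 count=5

Answer: 10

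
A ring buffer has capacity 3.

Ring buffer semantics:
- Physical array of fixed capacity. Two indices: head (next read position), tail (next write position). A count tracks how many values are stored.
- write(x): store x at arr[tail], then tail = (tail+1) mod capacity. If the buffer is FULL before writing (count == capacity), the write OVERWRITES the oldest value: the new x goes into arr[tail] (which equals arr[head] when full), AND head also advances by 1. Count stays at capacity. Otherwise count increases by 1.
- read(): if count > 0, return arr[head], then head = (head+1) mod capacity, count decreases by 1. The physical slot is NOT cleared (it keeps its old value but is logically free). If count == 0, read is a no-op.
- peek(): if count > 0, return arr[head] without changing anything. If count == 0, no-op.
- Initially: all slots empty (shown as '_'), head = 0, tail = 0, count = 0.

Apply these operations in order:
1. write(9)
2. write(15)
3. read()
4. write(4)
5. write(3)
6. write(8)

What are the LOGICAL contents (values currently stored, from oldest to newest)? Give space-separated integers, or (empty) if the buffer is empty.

Answer: 4 3 8

Derivation:
After op 1 (write(9)): arr=[9 _ _] head=0 tail=1 count=1
After op 2 (write(15)): arr=[9 15 _] head=0 tail=2 count=2
After op 3 (read()): arr=[9 15 _] head=1 tail=2 count=1
After op 4 (write(4)): arr=[9 15 4] head=1 tail=0 count=2
After op 5 (write(3)): arr=[3 15 4] head=1 tail=1 count=3
After op 6 (write(8)): arr=[3 8 4] head=2 tail=2 count=3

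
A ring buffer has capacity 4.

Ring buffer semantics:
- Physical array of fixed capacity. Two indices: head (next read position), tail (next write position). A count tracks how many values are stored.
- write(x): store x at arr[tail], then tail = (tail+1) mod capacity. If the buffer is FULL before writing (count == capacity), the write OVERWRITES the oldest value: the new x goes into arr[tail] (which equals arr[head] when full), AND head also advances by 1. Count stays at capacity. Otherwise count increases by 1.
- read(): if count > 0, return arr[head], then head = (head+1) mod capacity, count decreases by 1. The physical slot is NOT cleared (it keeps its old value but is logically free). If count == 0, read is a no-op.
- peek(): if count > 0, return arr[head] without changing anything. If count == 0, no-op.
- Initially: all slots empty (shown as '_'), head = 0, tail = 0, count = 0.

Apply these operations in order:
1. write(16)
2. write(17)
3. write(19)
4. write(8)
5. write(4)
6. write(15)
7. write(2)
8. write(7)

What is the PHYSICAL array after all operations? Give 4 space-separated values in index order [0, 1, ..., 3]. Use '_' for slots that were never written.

After op 1 (write(16)): arr=[16 _ _ _] head=0 tail=1 count=1
After op 2 (write(17)): arr=[16 17 _ _] head=0 tail=2 count=2
After op 3 (write(19)): arr=[16 17 19 _] head=0 tail=3 count=3
After op 4 (write(8)): arr=[16 17 19 8] head=0 tail=0 count=4
After op 5 (write(4)): arr=[4 17 19 8] head=1 tail=1 count=4
After op 6 (write(15)): arr=[4 15 19 8] head=2 tail=2 count=4
After op 7 (write(2)): arr=[4 15 2 8] head=3 tail=3 count=4
After op 8 (write(7)): arr=[4 15 2 7] head=0 tail=0 count=4

Answer: 4 15 2 7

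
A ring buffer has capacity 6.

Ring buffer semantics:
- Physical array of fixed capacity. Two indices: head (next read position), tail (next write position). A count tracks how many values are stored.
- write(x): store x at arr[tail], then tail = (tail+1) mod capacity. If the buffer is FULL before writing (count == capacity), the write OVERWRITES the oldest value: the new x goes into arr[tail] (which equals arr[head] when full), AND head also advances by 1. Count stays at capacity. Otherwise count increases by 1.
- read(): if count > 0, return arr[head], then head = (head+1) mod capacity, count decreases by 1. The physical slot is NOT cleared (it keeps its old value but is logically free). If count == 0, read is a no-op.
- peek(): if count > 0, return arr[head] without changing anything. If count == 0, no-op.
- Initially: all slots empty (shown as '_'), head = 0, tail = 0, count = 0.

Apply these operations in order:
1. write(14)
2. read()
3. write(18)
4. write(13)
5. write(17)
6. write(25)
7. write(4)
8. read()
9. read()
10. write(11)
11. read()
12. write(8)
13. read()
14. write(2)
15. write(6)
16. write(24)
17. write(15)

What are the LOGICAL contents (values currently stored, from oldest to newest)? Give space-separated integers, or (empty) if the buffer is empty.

After op 1 (write(14)): arr=[14 _ _ _ _ _] head=0 tail=1 count=1
After op 2 (read()): arr=[14 _ _ _ _ _] head=1 tail=1 count=0
After op 3 (write(18)): arr=[14 18 _ _ _ _] head=1 tail=2 count=1
After op 4 (write(13)): arr=[14 18 13 _ _ _] head=1 tail=3 count=2
After op 5 (write(17)): arr=[14 18 13 17 _ _] head=1 tail=4 count=3
After op 6 (write(25)): arr=[14 18 13 17 25 _] head=1 tail=5 count=4
After op 7 (write(4)): arr=[14 18 13 17 25 4] head=1 tail=0 count=5
After op 8 (read()): arr=[14 18 13 17 25 4] head=2 tail=0 count=4
After op 9 (read()): arr=[14 18 13 17 25 4] head=3 tail=0 count=3
After op 10 (write(11)): arr=[11 18 13 17 25 4] head=3 tail=1 count=4
After op 11 (read()): arr=[11 18 13 17 25 4] head=4 tail=1 count=3
After op 12 (write(8)): arr=[11 8 13 17 25 4] head=4 tail=2 count=4
After op 13 (read()): arr=[11 8 13 17 25 4] head=5 tail=2 count=3
After op 14 (write(2)): arr=[11 8 2 17 25 4] head=5 tail=3 count=4
After op 15 (write(6)): arr=[11 8 2 6 25 4] head=5 tail=4 count=5
After op 16 (write(24)): arr=[11 8 2 6 24 4] head=5 tail=5 count=6
After op 17 (write(15)): arr=[11 8 2 6 24 15] head=0 tail=0 count=6

Answer: 11 8 2 6 24 15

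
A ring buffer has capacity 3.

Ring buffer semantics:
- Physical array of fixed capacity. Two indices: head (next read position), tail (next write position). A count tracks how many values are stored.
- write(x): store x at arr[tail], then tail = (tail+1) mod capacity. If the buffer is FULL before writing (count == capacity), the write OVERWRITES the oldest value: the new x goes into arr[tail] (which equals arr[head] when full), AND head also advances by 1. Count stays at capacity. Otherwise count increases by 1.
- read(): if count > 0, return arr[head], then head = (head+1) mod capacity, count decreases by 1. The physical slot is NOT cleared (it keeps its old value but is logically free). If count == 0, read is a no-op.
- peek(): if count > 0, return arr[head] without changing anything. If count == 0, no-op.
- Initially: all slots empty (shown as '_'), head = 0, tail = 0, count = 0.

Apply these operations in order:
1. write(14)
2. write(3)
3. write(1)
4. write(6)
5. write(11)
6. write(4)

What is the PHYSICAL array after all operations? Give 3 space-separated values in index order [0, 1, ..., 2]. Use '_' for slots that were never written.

After op 1 (write(14)): arr=[14 _ _] head=0 tail=1 count=1
After op 2 (write(3)): arr=[14 3 _] head=0 tail=2 count=2
After op 3 (write(1)): arr=[14 3 1] head=0 tail=0 count=3
After op 4 (write(6)): arr=[6 3 1] head=1 tail=1 count=3
After op 5 (write(11)): arr=[6 11 1] head=2 tail=2 count=3
After op 6 (write(4)): arr=[6 11 4] head=0 tail=0 count=3

Answer: 6 11 4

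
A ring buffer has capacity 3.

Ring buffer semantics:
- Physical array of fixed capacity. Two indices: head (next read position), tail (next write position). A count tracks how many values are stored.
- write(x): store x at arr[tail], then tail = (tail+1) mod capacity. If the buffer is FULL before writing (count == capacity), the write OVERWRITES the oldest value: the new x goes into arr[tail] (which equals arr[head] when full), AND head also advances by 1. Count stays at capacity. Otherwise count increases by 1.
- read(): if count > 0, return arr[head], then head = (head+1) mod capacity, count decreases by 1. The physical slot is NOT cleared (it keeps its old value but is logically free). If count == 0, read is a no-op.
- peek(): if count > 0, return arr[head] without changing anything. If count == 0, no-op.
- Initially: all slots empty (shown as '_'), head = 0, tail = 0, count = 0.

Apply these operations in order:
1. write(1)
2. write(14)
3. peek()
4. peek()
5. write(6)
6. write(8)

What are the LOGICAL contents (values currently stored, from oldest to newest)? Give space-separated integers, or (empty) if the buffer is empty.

Answer: 14 6 8

Derivation:
After op 1 (write(1)): arr=[1 _ _] head=0 tail=1 count=1
After op 2 (write(14)): arr=[1 14 _] head=0 tail=2 count=2
After op 3 (peek()): arr=[1 14 _] head=0 tail=2 count=2
After op 4 (peek()): arr=[1 14 _] head=0 tail=2 count=2
After op 5 (write(6)): arr=[1 14 6] head=0 tail=0 count=3
After op 6 (write(8)): arr=[8 14 6] head=1 tail=1 count=3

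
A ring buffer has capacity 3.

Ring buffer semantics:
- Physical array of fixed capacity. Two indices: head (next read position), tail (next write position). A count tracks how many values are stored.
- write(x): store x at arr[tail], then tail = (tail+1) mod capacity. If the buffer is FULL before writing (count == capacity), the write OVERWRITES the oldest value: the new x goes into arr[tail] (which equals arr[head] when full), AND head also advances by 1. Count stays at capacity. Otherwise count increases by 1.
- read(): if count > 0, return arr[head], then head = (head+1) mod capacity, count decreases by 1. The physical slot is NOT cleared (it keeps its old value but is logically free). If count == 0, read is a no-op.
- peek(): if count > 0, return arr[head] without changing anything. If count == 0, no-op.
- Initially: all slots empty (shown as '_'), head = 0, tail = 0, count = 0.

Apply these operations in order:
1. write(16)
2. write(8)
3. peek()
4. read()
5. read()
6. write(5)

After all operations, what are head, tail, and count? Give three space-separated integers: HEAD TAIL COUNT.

After op 1 (write(16)): arr=[16 _ _] head=0 tail=1 count=1
After op 2 (write(8)): arr=[16 8 _] head=0 tail=2 count=2
After op 3 (peek()): arr=[16 8 _] head=0 tail=2 count=2
After op 4 (read()): arr=[16 8 _] head=1 tail=2 count=1
After op 5 (read()): arr=[16 8 _] head=2 tail=2 count=0
After op 6 (write(5)): arr=[16 8 5] head=2 tail=0 count=1

Answer: 2 0 1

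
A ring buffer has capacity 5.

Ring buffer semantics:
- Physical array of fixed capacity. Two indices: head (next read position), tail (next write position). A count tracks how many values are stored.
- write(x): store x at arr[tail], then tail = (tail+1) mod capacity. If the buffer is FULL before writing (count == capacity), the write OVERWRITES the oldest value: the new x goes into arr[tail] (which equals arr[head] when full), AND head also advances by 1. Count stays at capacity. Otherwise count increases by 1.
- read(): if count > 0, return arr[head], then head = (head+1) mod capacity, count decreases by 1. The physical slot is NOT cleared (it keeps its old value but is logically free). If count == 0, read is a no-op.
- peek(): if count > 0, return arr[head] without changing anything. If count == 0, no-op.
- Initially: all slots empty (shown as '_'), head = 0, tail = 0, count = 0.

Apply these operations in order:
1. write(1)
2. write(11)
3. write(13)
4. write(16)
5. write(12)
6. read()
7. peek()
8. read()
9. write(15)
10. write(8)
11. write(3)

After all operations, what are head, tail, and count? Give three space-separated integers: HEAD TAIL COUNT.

After op 1 (write(1)): arr=[1 _ _ _ _] head=0 tail=1 count=1
After op 2 (write(11)): arr=[1 11 _ _ _] head=0 tail=2 count=2
After op 3 (write(13)): arr=[1 11 13 _ _] head=0 tail=3 count=3
After op 4 (write(16)): arr=[1 11 13 16 _] head=0 tail=4 count=4
After op 5 (write(12)): arr=[1 11 13 16 12] head=0 tail=0 count=5
After op 6 (read()): arr=[1 11 13 16 12] head=1 tail=0 count=4
After op 7 (peek()): arr=[1 11 13 16 12] head=1 tail=0 count=4
After op 8 (read()): arr=[1 11 13 16 12] head=2 tail=0 count=3
After op 9 (write(15)): arr=[15 11 13 16 12] head=2 tail=1 count=4
After op 10 (write(8)): arr=[15 8 13 16 12] head=2 tail=2 count=5
After op 11 (write(3)): arr=[15 8 3 16 12] head=3 tail=3 count=5

Answer: 3 3 5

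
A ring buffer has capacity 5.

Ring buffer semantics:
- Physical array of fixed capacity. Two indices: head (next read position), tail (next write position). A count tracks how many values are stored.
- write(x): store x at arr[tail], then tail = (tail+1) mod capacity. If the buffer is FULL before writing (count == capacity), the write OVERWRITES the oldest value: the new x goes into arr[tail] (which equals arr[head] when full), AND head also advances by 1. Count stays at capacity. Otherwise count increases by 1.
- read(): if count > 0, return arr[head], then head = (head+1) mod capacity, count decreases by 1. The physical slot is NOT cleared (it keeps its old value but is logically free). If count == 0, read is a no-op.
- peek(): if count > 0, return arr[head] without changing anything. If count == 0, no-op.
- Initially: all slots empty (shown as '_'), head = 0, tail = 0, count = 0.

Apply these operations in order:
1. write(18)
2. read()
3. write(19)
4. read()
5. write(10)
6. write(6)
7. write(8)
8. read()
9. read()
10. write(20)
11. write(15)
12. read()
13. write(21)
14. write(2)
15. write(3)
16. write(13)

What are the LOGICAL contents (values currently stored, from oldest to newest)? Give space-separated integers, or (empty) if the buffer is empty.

After op 1 (write(18)): arr=[18 _ _ _ _] head=0 tail=1 count=1
After op 2 (read()): arr=[18 _ _ _ _] head=1 tail=1 count=0
After op 3 (write(19)): arr=[18 19 _ _ _] head=1 tail=2 count=1
After op 4 (read()): arr=[18 19 _ _ _] head=2 tail=2 count=0
After op 5 (write(10)): arr=[18 19 10 _ _] head=2 tail=3 count=1
After op 6 (write(6)): arr=[18 19 10 6 _] head=2 tail=4 count=2
After op 7 (write(8)): arr=[18 19 10 6 8] head=2 tail=0 count=3
After op 8 (read()): arr=[18 19 10 6 8] head=3 tail=0 count=2
After op 9 (read()): arr=[18 19 10 6 8] head=4 tail=0 count=1
After op 10 (write(20)): arr=[20 19 10 6 8] head=4 tail=1 count=2
After op 11 (write(15)): arr=[20 15 10 6 8] head=4 tail=2 count=3
After op 12 (read()): arr=[20 15 10 6 8] head=0 tail=2 count=2
After op 13 (write(21)): arr=[20 15 21 6 8] head=0 tail=3 count=3
After op 14 (write(2)): arr=[20 15 21 2 8] head=0 tail=4 count=4
After op 15 (write(3)): arr=[20 15 21 2 3] head=0 tail=0 count=5
After op 16 (write(13)): arr=[13 15 21 2 3] head=1 tail=1 count=5

Answer: 15 21 2 3 13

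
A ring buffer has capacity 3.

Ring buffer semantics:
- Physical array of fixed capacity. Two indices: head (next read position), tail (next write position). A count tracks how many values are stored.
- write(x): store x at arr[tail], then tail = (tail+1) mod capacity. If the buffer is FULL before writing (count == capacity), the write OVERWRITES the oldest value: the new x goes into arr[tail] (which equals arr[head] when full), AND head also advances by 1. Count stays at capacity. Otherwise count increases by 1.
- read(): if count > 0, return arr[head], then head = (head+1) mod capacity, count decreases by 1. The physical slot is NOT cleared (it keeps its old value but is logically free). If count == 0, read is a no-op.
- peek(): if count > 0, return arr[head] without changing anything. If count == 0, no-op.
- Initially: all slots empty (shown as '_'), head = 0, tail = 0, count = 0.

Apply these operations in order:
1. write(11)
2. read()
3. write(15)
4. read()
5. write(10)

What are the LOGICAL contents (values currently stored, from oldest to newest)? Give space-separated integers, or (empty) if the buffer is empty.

After op 1 (write(11)): arr=[11 _ _] head=0 tail=1 count=1
After op 2 (read()): arr=[11 _ _] head=1 tail=1 count=0
After op 3 (write(15)): arr=[11 15 _] head=1 tail=2 count=1
After op 4 (read()): arr=[11 15 _] head=2 tail=2 count=0
After op 5 (write(10)): arr=[11 15 10] head=2 tail=0 count=1

Answer: 10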